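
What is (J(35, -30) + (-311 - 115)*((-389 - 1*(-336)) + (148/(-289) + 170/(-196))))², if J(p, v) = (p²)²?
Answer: 465627319802784384400/200533921 ≈ 2.3219e+12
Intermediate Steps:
J(p, v) = p⁴
(J(35, -30) + (-311 - 115)*((-389 - 1*(-336)) + (148/(-289) + 170/(-196))))² = (35⁴ + (-311 - 115)*((-389 - 1*(-336)) + (148/(-289) + 170/(-196))))² = (1500625 - 426*((-389 + 336) + (148*(-1/289) + 170*(-1/196))))² = (1500625 - 426*(-53 + (-148/289 - 85/98)))² = (1500625 - 426*(-53 - 39069/28322))² = (1500625 - 426*(-1540135/28322))² = (1500625 + 328048755/14161)² = (21578399380/14161)² = 465627319802784384400/200533921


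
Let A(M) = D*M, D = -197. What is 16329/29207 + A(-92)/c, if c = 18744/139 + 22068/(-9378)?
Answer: 19245754476491/140123649235 ≈ 137.35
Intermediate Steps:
A(M) = -197*M
c = 9595210/72419 (c = 18744*(1/139) + 22068*(-1/9378) = 18744/139 - 1226/521 = 9595210/72419 ≈ 132.50)
16329/29207 + A(-92)/c = 16329/29207 + (-197*(-92))/(9595210/72419) = 16329*(1/29207) + 18124*(72419/9595210) = 16329/29207 + 656260978/4797605 = 19245754476491/140123649235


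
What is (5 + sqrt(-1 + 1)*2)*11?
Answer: 55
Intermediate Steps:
(5 + sqrt(-1 + 1)*2)*11 = (5 + sqrt(0)*2)*11 = (5 + 0*2)*11 = (5 + 0)*11 = 5*11 = 55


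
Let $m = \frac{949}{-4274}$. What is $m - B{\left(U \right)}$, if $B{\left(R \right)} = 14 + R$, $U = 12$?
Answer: $- \frac{112073}{4274} \approx -26.222$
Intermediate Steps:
$m = - \frac{949}{4274}$ ($m = 949 \left(- \frac{1}{4274}\right) = - \frac{949}{4274} \approx -0.22204$)
$m - B{\left(U \right)} = - \frac{949}{4274} - \left(14 + 12\right) = - \frac{949}{4274} - 26 = - \frac{112073}{4274}$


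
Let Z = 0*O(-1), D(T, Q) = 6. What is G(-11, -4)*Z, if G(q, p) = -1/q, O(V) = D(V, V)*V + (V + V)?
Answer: 0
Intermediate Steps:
O(V) = 8*V (O(V) = 6*V + (V + V) = 6*V + 2*V = 8*V)
Z = 0 (Z = 0*(8*(-1)) = 0*(-8) = 0)
G(-11, -4)*Z = -1/(-11)*0 = -1*(-1/11)*0 = (1/11)*0 = 0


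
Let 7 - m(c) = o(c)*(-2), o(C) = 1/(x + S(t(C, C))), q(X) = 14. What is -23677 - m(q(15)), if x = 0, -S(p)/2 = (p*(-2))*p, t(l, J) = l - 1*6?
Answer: -3031553/128 ≈ -23684.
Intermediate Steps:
t(l, J) = -6 + l (t(l, J) = l - 6 = -6 + l)
S(p) = 4*p² (S(p) = -2*p*(-2)*p = -2*(-2*p)*p = -(-4)*p² = 4*p²)
o(C) = 1/(4*(-6 + C)²) (o(C) = 1/(0 + 4*(-6 + C)²) = 1/(4*(-6 + C)²))
m(c) = 7 + 1/(2*(-6 + c)²) (m(c) = 7 - 1/(4*(-6 + c)²)*(-2) = 7 - (-1)/(2*(-6 + c)²) = 7 + 1/(2*(-6 + c)²))
-23677 - m(q(15)) = -23677 - (7 + 1/(2*(-6 + 14)²)) = -23677 - (7 + (½)/8²) = -23677 - (7 + (½)*(1/64)) = -23677 - (7 + 1/128) = -23677 - 1*897/128 = -23677 - 897/128 = -3031553/128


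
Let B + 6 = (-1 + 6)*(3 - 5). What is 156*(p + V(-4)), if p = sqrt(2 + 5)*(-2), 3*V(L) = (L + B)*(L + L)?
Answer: 8320 - 312*sqrt(7) ≈ 7494.5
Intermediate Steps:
B = -16 (B = -6 + (-1 + 6)*(3 - 5) = -6 + 5*(-2) = -6 - 10 = -16)
V(L) = 2*L*(-16 + L)/3 (V(L) = ((L - 16)*(L + L))/3 = ((-16 + L)*(2*L))/3 = (2*L*(-16 + L))/3 = 2*L*(-16 + L)/3)
p = -2*sqrt(7) (p = sqrt(7)*(-2) = -2*sqrt(7) ≈ -5.2915)
156*(p + V(-4)) = 156*(-2*sqrt(7) + (2/3)*(-4)*(-16 - 4)) = 156*(-2*sqrt(7) + (2/3)*(-4)*(-20)) = 156*(-2*sqrt(7) + 160/3) = 156*(160/3 - 2*sqrt(7)) = 8320 - 312*sqrt(7)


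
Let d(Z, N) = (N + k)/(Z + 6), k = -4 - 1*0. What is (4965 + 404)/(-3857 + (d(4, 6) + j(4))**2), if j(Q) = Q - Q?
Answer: -134225/96424 ≈ -1.3920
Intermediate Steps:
k = -4 (k = -4 + 0 = -4)
j(Q) = 0
d(Z, N) = (-4 + N)/(6 + Z) (d(Z, N) = (N - 4)/(Z + 6) = (-4 + N)/(6 + Z))
(4965 + 404)/(-3857 + (d(4, 6) + j(4))**2) = (4965 + 404)/(-3857 + ((-4 + 6)/(6 + 4) + 0)**2) = 5369/(-3857 + (2/10 + 0)**2) = 5369/(-3857 + ((1/10)*2 + 0)**2) = 5369/(-3857 + (1/5 + 0)**2) = 5369/(-3857 + (1/5)**2) = 5369/(-3857 + 1/25) = 5369/(-96424/25) = 5369*(-25/96424) = -134225/96424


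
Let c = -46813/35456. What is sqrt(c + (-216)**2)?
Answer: sqrt(11943598)/16 ≈ 216.00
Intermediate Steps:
c = -169/128 (c = -46813*1/35456 = -169/128 ≈ -1.3203)
sqrt(c + (-216)**2) = sqrt(-169/128 + (-216)**2) = sqrt(-169/128 + 46656) = sqrt(5971799/128) = sqrt(11943598)/16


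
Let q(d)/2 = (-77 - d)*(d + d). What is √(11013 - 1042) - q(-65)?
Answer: -3120 + 13*√59 ≈ -3020.1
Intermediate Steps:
q(d) = 4*d*(-77 - d) (q(d) = 2*((-77 - d)*(d + d)) = 2*((-77 - d)*(2*d)) = 2*(2*d*(-77 - d)) = 4*d*(-77 - d))
√(11013 - 1042) - q(-65) = √(11013 - 1042) - (-4)*(-65)*(77 - 65) = √9971 - (-4)*(-65)*12 = 13*√59 - 1*3120 = 13*√59 - 3120 = -3120 + 13*√59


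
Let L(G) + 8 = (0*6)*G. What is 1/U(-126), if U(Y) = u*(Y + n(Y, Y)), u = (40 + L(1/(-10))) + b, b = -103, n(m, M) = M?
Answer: 1/17892 ≈ 5.5891e-5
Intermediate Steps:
L(G) = -8 (L(G) = -8 + (0*6)*G = -8 + 0*G = -8 + 0 = -8)
u = -71 (u = (40 - 8) - 103 = 32 - 103 = -71)
U(Y) = -142*Y (U(Y) = -71*(Y + Y) = -142*Y)
1/U(-126) = 1/(-142*(-126)) = 1/17892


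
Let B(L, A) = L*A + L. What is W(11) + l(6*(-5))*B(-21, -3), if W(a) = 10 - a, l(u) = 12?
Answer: 503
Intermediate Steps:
B(L, A) = L + A*L (B(L, A) = A*L + L = L + A*L)
W(11) + l(6*(-5))*B(-21, -3) = (10 - 1*11) + 12*(-21*(1 - 3)) = (10 - 11) + 12*(-21*(-2)) = -1 + 12*42 = -1 + 504 = 503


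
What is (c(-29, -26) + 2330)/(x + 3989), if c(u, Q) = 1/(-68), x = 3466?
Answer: 52813/168980 ≈ 0.31254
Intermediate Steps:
c(u, Q) = -1/68
(c(-29, -26) + 2330)/(x + 3989) = (-1/68 + 2330)/(3466 + 3989) = (158439/68)/7455 = (158439/68)*(1/7455) = 52813/168980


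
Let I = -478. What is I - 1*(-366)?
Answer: -112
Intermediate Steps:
I - 1*(-366) = -478 - 1*(-366) = -478 + 366 = -112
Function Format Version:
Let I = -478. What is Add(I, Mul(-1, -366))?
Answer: -112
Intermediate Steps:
Add(I, Mul(-1, -366)) = Add(-478, Mul(-1, -366)) = Add(-478, 366) = -112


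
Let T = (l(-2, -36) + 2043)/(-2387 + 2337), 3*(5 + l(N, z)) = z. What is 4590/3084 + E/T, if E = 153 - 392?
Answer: 3846095/520682 ≈ 7.3867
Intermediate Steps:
E = -239
l(N, z) = -5 + z/3
T = -1013/25 (T = ((-5 + (⅓)*(-36)) + 2043)/(-2387 + 2337) = ((-5 - 12) + 2043)/(-50) = (-17 + 2043)*(-1/50) = 2026*(-1/50) = -1013/25 ≈ -40.520)
4590/3084 + E/T = 4590/3084 - 239/(-1013/25) = 4590*(1/3084) - 239*(-25/1013) = 765/514 + 5975/1013 = 3846095/520682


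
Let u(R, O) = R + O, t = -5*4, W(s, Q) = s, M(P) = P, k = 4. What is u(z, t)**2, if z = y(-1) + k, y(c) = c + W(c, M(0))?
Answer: 324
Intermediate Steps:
y(c) = 2*c (y(c) = c + c = 2*c)
t = -20
z = 2 (z = 2*(-1) + 4 = -2 + 4 = 2)
u(R, O) = O + R
u(z, t)**2 = (-20 + 2)**2 = (-18)**2 = 324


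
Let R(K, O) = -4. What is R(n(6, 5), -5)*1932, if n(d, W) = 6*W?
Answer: -7728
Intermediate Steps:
R(n(6, 5), -5)*1932 = -4*1932 = -7728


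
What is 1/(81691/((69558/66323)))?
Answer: 69558/5417992193 ≈ 1.2838e-5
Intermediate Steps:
1/(81691/((69558/66323))) = 1/(81691/((69558*(1/66323)))) = 1/(81691/(69558/66323)) = 1/(81691*(66323/69558)) = 1/(5417992193/69558) = 69558/5417992193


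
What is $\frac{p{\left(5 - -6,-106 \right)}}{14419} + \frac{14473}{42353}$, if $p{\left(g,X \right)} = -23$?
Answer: $\frac{5066148}{14894827} \approx 0.34013$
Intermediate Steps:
$\frac{p{\left(5 - -6,-106 \right)}}{14419} + \frac{14473}{42353} = - \frac{23}{14419} + \frac{14473}{42353} = \left(-23\right) \frac{1}{14419} + 14473 \cdot \frac{1}{42353} = - \frac{23}{14419} + \frac{353}{1033} = \frac{5066148}{14894827}$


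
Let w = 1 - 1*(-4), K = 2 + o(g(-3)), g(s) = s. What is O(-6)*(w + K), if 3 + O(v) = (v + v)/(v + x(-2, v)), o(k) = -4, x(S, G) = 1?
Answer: -9/5 ≈ -1.8000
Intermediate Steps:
K = -2 (K = 2 - 4 = -2)
w = 5 (w = 1 + 4 = 5)
O(v) = -3 + 2*v/(1 + v) (O(v) = -3 + (v + v)/(v + 1) = -3 + (2*v)/(1 + v) = -3 + 2*v/(1 + v))
O(-6)*(w + K) = ((-3 - 1*(-6))/(1 - 6))*(5 - 2) = ((-3 + 6)/(-5))*3 = -⅕*3*3 = -⅗*3 = -9/5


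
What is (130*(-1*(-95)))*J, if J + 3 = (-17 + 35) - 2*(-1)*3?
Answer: 259350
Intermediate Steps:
J = 21 (J = -3 + ((-17 + 35) - 2*(-1)*3) = -3 + (18 + 2*3) = -3 + (18 + 6) = -3 + 24 = 21)
(130*(-1*(-95)))*J = (130*(-1*(-95)))*21 = (130*95)*21 = 12350*21 = 259350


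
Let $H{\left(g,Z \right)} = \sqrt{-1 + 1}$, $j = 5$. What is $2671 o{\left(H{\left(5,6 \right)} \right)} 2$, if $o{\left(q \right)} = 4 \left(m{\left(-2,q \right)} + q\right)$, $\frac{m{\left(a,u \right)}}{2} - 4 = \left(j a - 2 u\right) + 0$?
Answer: $-256416$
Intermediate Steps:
$m{\left(a,u \right)} = 8 - 4 u + 10 a$ ($m{\left(a,u \right)} = 8 + 2 \left(\left(5 a - 2 u\right) + 0\right) = 8 + 2 \left(\left(- 2 u + 5 a\right) + 0\right) = 8 + 2 \left(- 2 u + 5 a\right) = 8 + \left(- 4 u + 10 a\right) = 8 - 4 u + 10 a$)
$H{\left(g,Z \right)} = 0$ ($H{\left(g,Z \right)} = \sqrt{0} = 0$)
$o{\left(q \right)} = -48 - 12 q$ ($o{\left(q \right)} = 4 \left(\left(8 - 4 q + 10 \left(-2\right)\right) + q\right) = 4 \left(\left(8 - 4 q - 20\right) + q\right) = 4 \left(\left(-12 - 4 q\right) + q\right) = 4 \left(-12 - 3 q\right) = -48 - 12 q$)
$2671 o{\left(H{\left(5,6 \right)} \right)} 2 = 2671 \left(-48 - 0\right) 2 = 2671 \left(-48 + 0\right) 2 = 2671 \left(\left(-48\right) 2\right) = 2671 \left(-96\right) = -256416$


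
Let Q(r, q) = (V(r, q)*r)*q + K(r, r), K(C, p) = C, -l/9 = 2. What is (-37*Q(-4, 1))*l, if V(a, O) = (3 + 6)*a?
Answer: 93240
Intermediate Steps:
l = -18 (l = -9*2 = -18)
V(a, O) = 9*a
Q(r, q) = r + 9*q*r² (Q(r, q) = ((9*r)*r)*q + r = (9*r²)*q + r = 9*q*r² + r = r + 9*q*r²)
(-37*Q(-4, 1))*l = -(-148)*(1 + 9*1*(-4))*(-18) = -(-148)*(1 - 36)*(-18) = -(-148)*(-35)*(-18) = -37*140*(-18) = -5180*(-18) = 93240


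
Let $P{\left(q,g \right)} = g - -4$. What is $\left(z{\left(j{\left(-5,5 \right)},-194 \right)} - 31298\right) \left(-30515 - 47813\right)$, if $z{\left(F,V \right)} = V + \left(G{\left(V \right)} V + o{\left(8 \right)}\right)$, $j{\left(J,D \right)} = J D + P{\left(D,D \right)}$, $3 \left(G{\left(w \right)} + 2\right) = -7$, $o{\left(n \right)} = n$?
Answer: $\frac{7200693040}{3} \approx 2.4002 \cdot 10^{9}$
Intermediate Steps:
$G{\left(w \right)} = - \frac{13}{3}$ ($G{\left(w \right)} = -2 + \frac{1}{3} \left(-7\right) = -2 - \frac{7}{3} = - \frac{13}{3}$)
$P{\left(q,g \right)} = 4 + g$ ($P{\left(q,g \right)} = g + 4 = 4 + g$)
$j{\left(J,D \right)} = 4 + D + D J$ ($j{\left(J,D \right)} = J D + \left(4 + D\right) = D J + \left(4 + D\right) = 4 + D + D J$)
$z{\left(F,V \right)} = 8 - \frac{10 V}{3}$ ($z{\left(F,V \right)} = V - \left(-8 + \frac{13 V}{3}\right) = 8 - \frac{10 V}{3}$)
$\left(z{\left(j{\left(-5,5 \right)},-194 \right)} - 31298\right) \left(-30515 - 47813\right) = \left(\left(8 - - \frac{1940}{3}\right) - 31298\right) \left(-30515 - 47813\right) = \left(\left(8 + \frac{1940}{3}\right) - 31298\right) \left(-78328\right) = \left(\frac{1964}{3} - 31298\right) \left(-78328\right) = \left(- \frac{91930}{3}\right) \left(-78328\right) = \frac{7200693040}{3}$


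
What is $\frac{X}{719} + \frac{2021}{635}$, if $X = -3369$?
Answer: $- \frac{686216}{456565} \approx -1.503$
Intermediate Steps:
$\frac{X}{719} + \frac{2021}{635} = - \frac{3369}{719} + \frac{2021}{635} = - \frac{686216}{456565}$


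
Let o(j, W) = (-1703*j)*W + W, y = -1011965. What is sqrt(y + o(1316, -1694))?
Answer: sqrt(3795491053) ≈ 61608.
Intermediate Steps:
o(j, W) = W - 1703*W*j (o(j, W) = -1703*W*j + W = W - 1703*W*j)
sqrt(y + o(1316, -1694)) = sqrt(-1011965 - 1694*(1 - 1703*1316)) = sqrt(-1011965 - 1694*(1 - 2241148)) = sqrt(-1011965 - 1694*(-2241147)) = sqrt(-1011965 + 3796503018) = sqrt(3795491053)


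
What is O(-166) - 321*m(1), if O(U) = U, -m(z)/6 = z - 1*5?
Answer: -7870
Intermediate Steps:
m(z) = 30 - 6*z (m(z) = -6*(z - 1*5) = -6*(z - 5) = -6*(-5 + z) = 30 - 6*z)
O(-166) - 321*m(1) = -166 - 321*(30 - 6*1) = -166 - 321*(30 - 6) = -166 - 321*24 = -166 - 1*7704 = -166 - 7704 = -7870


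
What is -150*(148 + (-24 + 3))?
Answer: -19050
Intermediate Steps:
-150*(148 + (-24 + 3)) = -150*(148 - 21) = -150*127 = -19050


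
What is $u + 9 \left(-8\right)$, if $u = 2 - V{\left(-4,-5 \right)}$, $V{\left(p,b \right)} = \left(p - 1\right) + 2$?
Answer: $-67$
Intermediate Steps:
$V{\left(p,b \right)} = 1 + p$ ($V{\left(p,b \right)} = \left(-1 + p\right) + 2 = 1 + p$)
$u = 5$ ($u = 2 - \left(1 - 4\right) = 2 - -3 = 2 + 3 = 5$)
$u + 9 \left(-8\right) = 5 + 9 \left(-8\right) = 5 - 72 = -67$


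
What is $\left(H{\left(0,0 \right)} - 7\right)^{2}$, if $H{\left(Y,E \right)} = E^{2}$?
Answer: $49$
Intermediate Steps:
$\left(H{\left(0,0 \right)} - 7\right)^{2} = \left(0^{2} - 7\right)^{2} = \left(0 - 7\right)^{2} = \left(-7\right)^{2} = 49$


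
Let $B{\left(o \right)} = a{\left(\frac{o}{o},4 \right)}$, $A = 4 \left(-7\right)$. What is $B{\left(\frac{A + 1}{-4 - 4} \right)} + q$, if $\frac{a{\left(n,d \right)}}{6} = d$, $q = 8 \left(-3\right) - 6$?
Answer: $-6$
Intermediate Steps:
$A = -28$
$q = -30$ ($q = -24 - 6 = -30$)
$a{\left(n,d \right)} = 6 d$
$B{\left(o \right)} = 24$ ($B{\left(o \right)} = 6 \cdot 4 = 24$)
$B{\left(\frac{A + 1}{-4 - 4} \right)} + q = 24 - 30 = -6$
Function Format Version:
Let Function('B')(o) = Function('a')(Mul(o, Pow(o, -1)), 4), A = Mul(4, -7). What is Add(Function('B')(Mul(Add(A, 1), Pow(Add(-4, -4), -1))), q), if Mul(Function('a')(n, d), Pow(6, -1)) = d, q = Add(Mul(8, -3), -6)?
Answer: -6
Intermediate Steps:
A = -28
q = -30 (q = Add(-24, -6) = -30)
Function('a')(n, d) = Mul(6, d)
Function('B')(o) = 24 (Function('B')(o) = Mul(6, 4) = 24)
Add(Function('B')(Mul(Add(A, 1), Pow(Add(-4, -4), -1))), q) = Add(24, -30) = -6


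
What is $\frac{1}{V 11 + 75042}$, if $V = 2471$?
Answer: $\frac{1}{102223} \approx 9.7825 \cdot 10^{-6}$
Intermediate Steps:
$\frac{1}{V 11 + 75042} = \frac{1}{2471 \cdot 11 + 75042} = \frac{1}{27181 + 75042} = \frac{1}{102223}$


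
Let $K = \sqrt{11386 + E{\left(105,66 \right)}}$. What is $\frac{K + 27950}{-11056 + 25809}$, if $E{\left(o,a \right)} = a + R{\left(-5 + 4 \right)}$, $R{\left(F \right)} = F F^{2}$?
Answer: $\frac{27950}{14753} + \frac{\sqrt{11451}}{14753} \approx 1.9018$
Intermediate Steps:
$R{\left(F \right)} = F^{3}$
$E{\left(o,a \right)} = -1 + a$ ($E{\left(o,a \right)} = a + \left(-5 + 4\right)^{3} = a + \left(-1\right)^{3} = a - 1 = -1 + a$)
$K = \sqrt{11451}$ ($K = \sqrt{11386 + \left(-1 + 66\right)} = \sqrt{11386 + 65} = \sqrt{11451} \approx 107.01$)
$\frac{K + 27950}{-11056 + 25809} = \frac{\sqrt{11451} + 27950}{-11056 + 25809} = \frac{27950 + \sqrt{11451}}{14753} = \left(27950 + \sqrt{11451}\right) \frac{1}{14753} = \frac{27950}{14753} + \frac{\sqrt{11451}}{14753}$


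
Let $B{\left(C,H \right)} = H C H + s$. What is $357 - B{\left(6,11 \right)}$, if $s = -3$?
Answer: $-366$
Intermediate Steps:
$B{\left(C,H \right)} = -3 + C H^{2}$ ($B{\left(C,H \right)} = H C H - 3 = C H H - 3 = C H^{2} - 3 = -3 + C H^{2}$)
$357 - B{\left(6,11 \right)} = 357 - \left(-3 + 6 \cdot 11^{2}\right) = 357 - \left(-3 + 6 \cdot 121\right) = 357 - \left(-3 + 726\right) = 357 - 723 = -366$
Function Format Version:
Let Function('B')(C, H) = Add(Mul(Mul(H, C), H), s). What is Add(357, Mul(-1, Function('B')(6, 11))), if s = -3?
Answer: -366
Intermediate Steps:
Function('B')(C, H) = Add(-3, Mul(C, Pow(H, 2))) (Function('B')(C, H) = Add(Mul(Mul(H, C), H), -3) = Add(Mul(Mul(C, H), H), -3) = Add(Mul(C, Pow(H, 2)), -3) = Add(-3, Mul(C, Pow(H, 2))))
Add(357, Mul(-1, Function('B')(6, 11))) = Add(357, Mul(-1, Add(-3, Mul(6, Pow(11, 2))))) = Add(357, Mul(-1, Add(-3, Mul(6, 121)))) = Add(357, Mul(-1, Add(-3, 726))) = Add(357, Mul(-1, 723)) = Add(357, -723) = -366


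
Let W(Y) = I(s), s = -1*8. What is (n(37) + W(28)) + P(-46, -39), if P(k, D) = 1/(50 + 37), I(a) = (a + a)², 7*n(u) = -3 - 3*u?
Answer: 145993/609 ≈ 239.73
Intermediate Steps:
s = -8
n(u) = -3/7 - 3*u/7 (n(u) = (-3 - 3*u)/7 = -3/7 - 3*u/7)
I(a) = 4*a² (I(a) = (2*a)² = 4*a²)
P(k, D) = 1/87
W(Y) = 256 (W(Y) = 4*(-8)² = 4*64 = 256)
(n(37) + W(28)) + P(-46, -39) = ((-3/7 - 3/7*37) + 256) + 1/87 = ((-3/7 - 111/7) + 256) + 1/87 = (-114/7 + 256) + 1/87 = 1678/7 + 1/87 = 145993/609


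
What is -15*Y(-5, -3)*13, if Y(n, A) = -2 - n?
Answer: -585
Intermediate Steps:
-15*Y(-5, -3)*13 = -15*(-2 - 1*(-5))*13 = -15*(-2 + 5)*13 = -15*3*13 = -45*13 = -585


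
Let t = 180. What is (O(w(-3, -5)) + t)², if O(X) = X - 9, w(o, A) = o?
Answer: 28224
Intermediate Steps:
O(X) = -9 + X
(O(w(-3, -5)) + t)² = ((-9 - 3) + 180)² = (-12 + 180)² = 168² = 28224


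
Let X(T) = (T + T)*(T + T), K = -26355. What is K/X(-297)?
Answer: -8785/117612 ≈ -0.074695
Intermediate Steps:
X(T) = 4*T**2 (X(T) = (2*T)*(2*T) = 4*T**2)
K/X(-297) = -26355/(4*(-297)**2) = -26355/(4*88209) = -26355/352836 = -26355*1/352836 = -8785/117612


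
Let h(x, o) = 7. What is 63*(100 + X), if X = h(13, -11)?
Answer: 6741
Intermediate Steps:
X = 7
63*(100 + X) = 63*(100 + 7) = 63*107 = 6741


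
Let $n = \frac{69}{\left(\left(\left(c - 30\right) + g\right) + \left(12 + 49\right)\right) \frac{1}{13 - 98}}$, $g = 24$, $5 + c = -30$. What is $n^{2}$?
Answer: $\frac{1375929}{16} \approx 85996.0$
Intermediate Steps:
$c = -35$ ($c = -5 - 30 = -35$)
$n = - \frac{1173}{4}$ ($n = \frac{69}{\left(\left(\left(-35 - 30\right) + 24\right) + \left(12 + 49\right)\right) \frac{1}{13 - 98}} = \frac{69}{\left(\left(\left(-35 - 30\right) + 24\right) + 61\right) \frac{1}{-85}} = \frac{69}{\left(\left(-65 + 24\right) + 61\right) \left(- \frac{1}{85}\right)} = \frac{69}{\left(-41 + 61\right) \left(- \frac{1}{85}\right)} = \frac{69}{20 \left(- \frac{1}{85}\right)} = \frac{69}{- \frac{4}{17}} = 69 \left(- \frac{17}{4}\right) = - \frac{1173}{4} \approx -293.25$)
$n^{2} = \left(- \frac{1173}{4}\right)^{2} = \frac{1375929}{16}$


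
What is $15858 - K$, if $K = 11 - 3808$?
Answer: $19655$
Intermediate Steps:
$K = -3797$ ($K = 11 - 3808 = -3797$)
$15858 - K = 15858 - -3797 = 15858 + 3797 = 19655$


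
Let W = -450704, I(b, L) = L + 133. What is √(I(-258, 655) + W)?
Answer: 2*I*√112479 ≈ 670.76*I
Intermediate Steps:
I(b, L) = 133 + L
√(I(-258, 655) + W) = √((133 + 655) - 450704) = √(788 - 450704) = √(-449916) = 2*I*√112479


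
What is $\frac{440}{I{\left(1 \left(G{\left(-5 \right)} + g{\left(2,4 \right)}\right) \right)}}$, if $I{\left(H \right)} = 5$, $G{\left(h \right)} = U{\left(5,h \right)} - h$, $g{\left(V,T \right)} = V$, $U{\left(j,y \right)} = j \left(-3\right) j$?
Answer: $88$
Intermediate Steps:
$U{\left(j,y \right)} = - 3 j^{2}$ ($U{\left(j,y \right)} = - 3 j j = - 3 j^{2}$)
$G{\left(h \right)} = -75 - h$ ($G{\left(h \right)} = - 3 \cdot 5^{2} - h = \left(-3\right) 25 - h = -75 - h$)
$\frac{440}{I{\left(1 \left(G{\left(-5 \right)} + g{\left(2,4 \right)}\right) \right)}} = \frac{440}{5} = 440 \cdot \frac{1}{5} = 88$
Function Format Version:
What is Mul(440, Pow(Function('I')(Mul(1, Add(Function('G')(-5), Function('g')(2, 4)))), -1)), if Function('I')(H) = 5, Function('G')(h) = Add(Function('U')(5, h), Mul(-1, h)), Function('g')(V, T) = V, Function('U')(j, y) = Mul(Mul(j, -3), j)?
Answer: 88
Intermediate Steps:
Function('U')(j, y) = Mul(-3, Pow(j, 2)) (Function('U')(j, y) = Mul(Mul(-3, j), j) = Mul(-3, Pow(j, 2)))
Function('G')(h) = Add(-75, Mul(-1, h)) (Function('G')(h) = Add(Mul(-3, Pow(5, 2)), Mul(-1, h)) = Add(Mul(-3, 25), Mul(-1, h)) = Add(-75, Mul(-1, h)))
Mul(440, Pow(Function('I')(Mul(1, Add(Function('G')(-5), Function('g')(2, 4)))), -1)) = Mul(440, Pow(5, -1)) = Mul(440, Rational(1, 5)) = 88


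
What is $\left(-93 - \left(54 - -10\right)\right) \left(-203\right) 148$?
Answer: $4716908$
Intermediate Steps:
$\left(-93 - \left(54 - -10\right)\right) \left(-203\right) 148 = \left(-93 - \left(54 + 10\right)\right) \left(-203\right) 148 = \left(-93 - 64\right) \left(-203\right) 148 = \left(-157\right) \left(-203\right) 148 = 31871 \cdot 148 = 4716908$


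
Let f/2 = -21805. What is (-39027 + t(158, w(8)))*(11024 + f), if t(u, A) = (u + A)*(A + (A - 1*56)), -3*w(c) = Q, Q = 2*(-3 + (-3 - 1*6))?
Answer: 1488104862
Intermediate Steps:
f = -43610 (f = 2*(-21805) = -43610)
Q = -24 (Q = 2*(-3 + (-3 - 6)) = 2*(-3 - 9) = 2*(-12) = -24)
w(c) = 8 (w(c) = -⅓*(-24) = 8)
t(u, A) = (-56 + 2*A)*(A + u) (t(u, A) = (A + u)*(A + (A - 56)) = (A + u)*(A + (-56 + A)) = (A + u)*(-56 + 2*A) = (-56 + 2*A)*(A + u))
(-39027 + t(158, w(8)))*(11024 + f) = (-39027 + (-56*8 - 56*158 + 2*8² + 2*8*158))*(11024 - 43610) = (-39027 + (-448 - 8848 + 2*64 + 2528))*(-32586) = (-39027 + (-448 - 8848 + 128 + 2528))*(-32586) = (-39027 - 6640)*(-32586) = -45667*(-32586) = 1488104862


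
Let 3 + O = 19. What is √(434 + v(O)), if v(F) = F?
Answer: 15*√2 ≈ 21.213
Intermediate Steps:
O = 16 (O = -3 + 19 = 16)
√(434 + v(O)) = √(434 + 16) = √450 = 15*√2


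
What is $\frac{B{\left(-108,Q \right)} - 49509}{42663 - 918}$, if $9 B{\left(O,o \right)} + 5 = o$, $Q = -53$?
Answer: $- \frac{445639}{375705} \approx -1.1861$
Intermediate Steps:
$B{\left(O,o \right)} = - \frac{5}{9} + \frac{o}{9}$
$\frac{B{\left(-108,Q \right)} - 49509}{42663 - 918} = \frac{\left(- \frac{5}{9} + \frac{1}{9} \left(-53\right)\right) - 49509}{42663 - 918} = \frac{\left(- \frac{5}{9} - \frac{53}{9}\right) - 49509}{41745} = \left(- \frac{58}{9} - 49509\right) \frac{1}{41745} = \left(- \frac{445639}{9}\right) \frac{1}{41745} = - \frac{445639}{375705}$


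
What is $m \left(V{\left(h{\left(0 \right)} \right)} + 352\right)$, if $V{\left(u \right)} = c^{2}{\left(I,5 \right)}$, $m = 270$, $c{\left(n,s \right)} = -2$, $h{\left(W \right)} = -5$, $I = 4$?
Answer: $96120$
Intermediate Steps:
$V{\left(u \right)} = 4$ ($V{\left(u \right)} = \left(-2\right)^{2} = 4$)
$m \left(V{\left(h{\left(0 \right)} \right)} + 352\right) = 270 \left(4 + 352\right) = 270 \cdot 356 = 96120$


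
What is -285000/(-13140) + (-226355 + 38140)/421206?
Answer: 653169805/30748038 ≈ 21.243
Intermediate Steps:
-285000/(-13140) + (-226355 + 38140)/421206 = -285000*(-1/13140) - 188215*1/421206 = 4750/219 - 188215/421206 = 653169805/30748038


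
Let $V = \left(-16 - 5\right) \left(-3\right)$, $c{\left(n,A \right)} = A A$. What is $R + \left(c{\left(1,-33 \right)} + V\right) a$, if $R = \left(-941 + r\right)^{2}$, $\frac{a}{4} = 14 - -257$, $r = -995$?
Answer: $4996864$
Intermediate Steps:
$c{\left(n,A \right)} = A^{2}$
$V = 63$ ($V = \left(-21\right) \left(-3\right) = 63$)
$a = 1084$ ($a = 4 \left(14 - -257\right) = 4 \left(14 + 257\right) = 4 \cdot 271 = 1084$)
$R = 3748096$ ($R = \left(-941 - 995\right)^{2} = \left(-1936\right)^{2} = 3748096$)
$R + \left(c{\left(1,-33 \right)} + V\right) a = 3748096 + \left(\left(-33\right)^{2} + 63\right) 1084 = 3748096 + \left(1089 + 63\right) 1084 = 3748096 + 1152 \cdot 1084 = 3748096 + 1248768 = 4996864$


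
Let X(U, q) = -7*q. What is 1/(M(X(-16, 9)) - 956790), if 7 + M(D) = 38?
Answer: -1/956759 ≈ -1.0452e-6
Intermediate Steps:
M(D) = 31 (M(D) = -7 + 38 = 31)
1/(M(X(-16, 9)) - 956790) = 1/(31 - 956790) = 1/(-956759) = -1/956759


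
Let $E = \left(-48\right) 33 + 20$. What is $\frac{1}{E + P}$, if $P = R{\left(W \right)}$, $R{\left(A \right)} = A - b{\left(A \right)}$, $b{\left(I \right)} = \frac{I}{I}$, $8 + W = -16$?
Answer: $- \frac{1}{1589} \approx -0.00062933$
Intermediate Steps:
$W = -24$ ($W = -8 - 16 = -24$)
$b{\left(I \right)} = 1$
$R{\left(A \right)} = -1 + A$ ($R{\left(A \right)} = A - 1 = -1 + A$)
$E = -1564$ ($E = -1584 + 20 = -1564$)
$P = -25$ ($P = -1 - 24 = -25$)
$\frac{1}{E + P} = \frac{1}{-1564 - 25} = \frac{1}{-1589} = - \frac{1}{1589}$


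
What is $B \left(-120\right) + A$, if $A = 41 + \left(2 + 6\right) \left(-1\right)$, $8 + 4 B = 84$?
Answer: $-2247$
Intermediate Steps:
$B = 19$ ($B = -2 + \frac{1}{4} \cdot 84 = -2 + 21 = 19$)
$A = 33$ ($A = 41 + 8 \left(-1\right) = 41 - 8 = 33$)
$B \left(-120\right) + A = 19 \left(-120\right) + 33 = -2280 + 33 = -2247$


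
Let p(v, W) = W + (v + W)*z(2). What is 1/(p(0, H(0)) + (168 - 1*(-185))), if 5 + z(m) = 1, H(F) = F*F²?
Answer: 1/353 ≈ 0.0028329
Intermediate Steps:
H(F) = F³
z(m) = -4 (z(m) = -5 + 1 = -4)
p(v, W) = -4*v - 3*W (p(v, W) = W + (v + W)*(-4) = W + (W + v)*(-4) = W + (-4*W - 4*v) = -4*v - 3*W)
1/(p(0, H(0)) + (168 - 1*(-185))) = 1/((-4*0 - 3*0³) + (168 - 1*(-185))) = 1/((0 - 3*0) + (168 + 185)) = 1/((0 + 0) + 353) = 1/(0 + 353) = 1/353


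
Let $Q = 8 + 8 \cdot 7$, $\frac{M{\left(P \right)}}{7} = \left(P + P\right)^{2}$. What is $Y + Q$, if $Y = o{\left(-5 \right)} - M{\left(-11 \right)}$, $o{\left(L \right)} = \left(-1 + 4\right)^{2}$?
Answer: $-3315$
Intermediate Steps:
$M{\left(P \right)} = 28 P^{2}$ ($M{\left(P \right)} = 7 \left(P + P\right)^{2} = 7 \left(2 P\right)^{2} = 7 \cdot 4 P^{2} = 28 P^{2}$)
$Q = 64$ ($Q = 8 + 56 = 64$)
$o{\left(L \right)} = 9$ ($o{\left(L \right)} = 3^{2} = 9$)
$Y = -3379$ ($Y = 9 - 28 \left(-11\right)^{2} = 9 - 28 \cdot 121 = 9 - 3388 = -3379$)
$Y + Q = -3379 + 64 = -3315$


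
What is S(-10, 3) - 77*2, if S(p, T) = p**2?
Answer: -54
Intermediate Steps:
S(-10, 3) - 77*2 = (-10)**2 - 77*2 = 100 - 154 = -54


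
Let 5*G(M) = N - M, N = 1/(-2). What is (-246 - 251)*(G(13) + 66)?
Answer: -314601/10 ≈ -31460.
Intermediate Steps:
N = -½ ≈ -0.50000
G(M) = -⅒ - M/5 (G(M) = (-½ - M)/5 = -⅒ - M/5)
(-246 - 251)*(G(13) + 66) = (-246 - 251)*((-⅒ - ⅕*13) + 66) = -497*((-⅒ - 13/5) + 66) = -497*(-27/10 + 66) = -497*633/10 = -314601/10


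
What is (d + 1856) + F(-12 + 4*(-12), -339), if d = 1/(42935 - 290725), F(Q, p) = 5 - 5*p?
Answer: 881141239/247790 ≈ 3556.0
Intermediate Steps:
d = -1/247790 (d = 1/(-247790) = -1/247790 ≈ -4.0357e-6)
(d + 1856) + F(-12 + 4*(-12), -339) = (-1/247790 + 1856) + (5 - 5*(-339)) = 459898239/247790 + (5 + 1695) = 459898239/247790 + 1700 = 881141239/247790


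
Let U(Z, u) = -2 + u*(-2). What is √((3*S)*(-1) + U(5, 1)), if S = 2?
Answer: I*√10 ≈ 3.1623*I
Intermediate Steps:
U(Z, u) = -2 - 2*u
√((3*S)*(-1) + U(5, 1)) = √((3*2)*(-1) + (-2 - 2*1)) = √(6*(-1) + (-2 - 2)) = √(-6 - 4) = √(-10) = I*√10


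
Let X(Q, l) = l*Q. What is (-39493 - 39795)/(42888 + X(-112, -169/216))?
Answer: -1070388/580171 ≈ -1.8450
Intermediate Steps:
X(Q, l) = Q*l
(-39493 - 39795)/(42888 + X(-112, -169/216)) = (-39493 - 39795)/(42888 - (-18928)/216) = -79288/(42888 - (-18928)/216) = -79288/(42888 - 112*(-169/216)) = -79288/(42888 + 2366/27) = -79288/1160342/27 = -79288*27/1160342 = -1070388/580171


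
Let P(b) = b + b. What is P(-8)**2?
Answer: 256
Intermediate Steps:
P(b) = 2*b
P(-8)**2 = (2*(-8))**2 = (-16)**2 = 256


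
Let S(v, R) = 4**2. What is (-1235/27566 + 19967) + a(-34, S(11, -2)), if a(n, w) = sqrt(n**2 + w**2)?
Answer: 550409087/27566 + 2*sqrt(353) ≈ 20005.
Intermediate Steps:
S(v, R) = 16
(-1235/27566 + 19967) + a(-34, S(11, -2)) = (-1235/27566 + 19967) + sqrt((-34)**2 + 16**2) = (-1235*1/27566 + 19967) + sqrt(1156 + 256) = (-1235/27566 + 19967) + sqrt(1412) = 550409087/27566 + 2*sqrt(353)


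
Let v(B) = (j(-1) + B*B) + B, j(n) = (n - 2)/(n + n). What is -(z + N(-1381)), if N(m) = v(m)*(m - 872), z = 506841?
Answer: 8586437757/2 ≈ 4.2932e+9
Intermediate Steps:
j(n) = (-2 + n)/(2*n) (j(n) = (-2 + n)/((2*n)) = (-2 + n)*(1/(2*n)) = (-2 + n)/(2*n))
v(B) = 3/2 + B + B**2 (v(B) = ((1/2)*(-2 - 1)/(-1) + B*B) + B = ((1/2)*(-1)*(-3) + B**2) + B = (3/2 + B**2) + B = 3/2 + B + B**2)
N(m) = (-872 + m)*(3/2 + m + m**2) (N(m) = (3/2 + m + m**2)*(m - 872) = (3/2 + m + m**2)*(-872 + m) = (-872 + m)*(3/2 + m + m**2))
-(z + N(-1381)) = -(506841 + (-872 - 1381)*(3 + 2*(-1381) + 2*(-1381)**2)/2) = -(506841 + (1/2)*(-2253)*(3 - 2762 + 2*1907161)) = -(506841 + (1/2)*(-2253)*(3 - 2762 + 3814322)) = -(506841 + (1/2)*(-2253)*3811563) = -(506841 - 8587451439/2) = -1*(-8586437757/2) = 8586437757/2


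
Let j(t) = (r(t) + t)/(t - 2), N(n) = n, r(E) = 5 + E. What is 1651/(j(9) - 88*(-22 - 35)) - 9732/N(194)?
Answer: -169845881/3408095 ≈ -49.836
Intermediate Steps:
j(t) = (5 + 2*t)/(-2 + t) (j(t) = ((5 + t) + t)/(t - 2) = (5 + 2*t)/(-2 + t))
1651/(j(9) - 88*(-22 - 35)) - 9732/N(194) = 1651/((5 + 2*9)/(-2 + 9) - 88*(-22 - 35)) - 9732/194 = 1651/((5 + 18)/7 - 88*(-57)) - 9732*1/194 = 1651/((⅐)*23 + 5016) - 4866/97 = 1651/(23/7 + 5016) - 4866/97 = 1651/(35135/7) - 4866/97 = 1651*(7/35135) - 4866/97 = 11557/35135 - 4866/97 = -169845881/3408095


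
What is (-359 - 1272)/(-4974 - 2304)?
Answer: 1631/7278 ≈ 0.22410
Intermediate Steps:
(-359 - 1272)/(-4974 - 2304) = -1631/(-7278) = -1631*(-1/7278) = 1631/7278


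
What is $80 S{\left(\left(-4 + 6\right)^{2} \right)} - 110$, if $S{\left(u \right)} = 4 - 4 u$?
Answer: $-1070$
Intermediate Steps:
$80 S{\left(\left(-4 + 6\right)^{2} \right)} - 110 = 80 \left(4 - 4 \left(-4 + 6\right)^{2}\right) - 110 = 80 \left(4 - 4 \cdot 2^{2}\right) - 110 = 80 \left(4 - 16\right) - 110 = 80 \left(-12\right) - 110 = -960 - 110 = -1070$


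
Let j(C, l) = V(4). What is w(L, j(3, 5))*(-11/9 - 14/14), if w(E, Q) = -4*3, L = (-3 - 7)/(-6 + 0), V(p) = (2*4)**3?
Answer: 80/3 ≈ 26.667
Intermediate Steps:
V(p) = 512 (V(p) = 8**3 = 512)
j(C, l) = 512
L = 5/3 (L = -10/(-6) = -10*(-1/6) = 5/3 ≈ 1.6667)
w(E, Q) = -12
w(L, j(3, 5))*(-11/9 - 14/14) = -12*(-11/9 - 14/14) = -12*(-11*1/9 - 14*1/14) = -12*(-11/9 - 1) = -12*(-20/9) = 80/3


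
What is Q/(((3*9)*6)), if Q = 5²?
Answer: 25/162 ≈ 0.15432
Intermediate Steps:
Q = 25
Q/(((3*9)*6)) = 25/(((3*9)*6)) = 25/((27*6)) = 25/162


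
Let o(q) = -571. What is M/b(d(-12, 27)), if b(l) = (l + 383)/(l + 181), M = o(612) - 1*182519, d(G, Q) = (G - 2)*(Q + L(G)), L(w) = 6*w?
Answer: -148485990/1013 ≈ -1.4658e+5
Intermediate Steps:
d(G, Q) = (-2 + G)*(Q + 6*G) (d(G, Q) = (G - 2)*(Q + 6*G) = (-2 + G)*(Q + 6*G))
M = -183090 (M = -571 - 1*182519 = -571 - 182519 = -183090)
b(l) = (383 + l)/(181 + l)
M/b(d(-12, 27)) = -183090*(181 + (-12*(-12) - 2*27 + 6*(-12)² - 12*27))/(383 + (-12*(-12) - 2*27 + 6*(-12)² - 12*27)) = -183090*(181 + (144 - 54 + 6*144 - 324))/(383 + (144 - 54 + 6*144 - 324)) = -183090*(181 + (144 - 54 + 864 - 324))/(383 + (144 - 54 + 864 - 324)) = -183090*(181 + 630)/(383 + 630) = -183090/(1013/811) = -183090/((1/811)*1013) = -183090/1013/811 = -183090*811/1013 = -148485990/1013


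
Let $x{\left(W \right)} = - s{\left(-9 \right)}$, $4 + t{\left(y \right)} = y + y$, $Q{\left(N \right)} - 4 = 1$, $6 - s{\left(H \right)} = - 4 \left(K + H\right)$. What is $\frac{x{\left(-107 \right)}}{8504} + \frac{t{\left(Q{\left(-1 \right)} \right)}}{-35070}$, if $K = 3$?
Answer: $\frac{48353}{24852940} \approx 0.0019456$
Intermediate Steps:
$s{\left(H \right)} = 18 + 4 H$ ($s{\left(H \right)} = 6 - - 4 \left(3 + H\right) = 6 - \left(-12 - 4 H\right) = 6 + \left(12 + 4 H\right) = 18 + 4 H$)
$Q{\left(N \right)} = 5$ ($Q{\left(N \right)} = 4 + 1 = 5$)
$t{\left(y \right)} = -4 + 2 y$ ($t{\left(y \right)} = -4 + \left(y + y\right) = -4 + 2 y$)
$x{\left(W \right)} = 18$ ($x{\left(W \right)} = - (18 + 4 \left(-9\right)) = - (18 - 36) = \left(-1\right) \left(-18\right) = 18$)
$\frac{x{\left(-107 \right)}}{8504} + \frac{t{\left(Q{\left(-1 \right)} \right)}}{-35070} = \frac{18}{8504} + \frac{-4 + 2 \cdot 5}{-35070} = 18 \cdot \frac{1}{8504} + \left(-4 + 10\right) \left(- \frac{1}{35070}\right) = \frac{9}{4252} + 6 \left(- \frac{1}{35070}\right) = \frac{9}{4252} - \frac{1}{5845} = \frac{48353}{24852940}$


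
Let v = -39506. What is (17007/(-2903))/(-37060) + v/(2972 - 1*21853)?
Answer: 4250581230247/2031315783580 ≈ 2.0925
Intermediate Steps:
(17007/(-2903))/(-37060) + v/(2972 - 1*21853) = (17007/(-2903))/(-37060) - 39506/(2972 - 1*21853) = (17007*(-1/2903))*(-1/37060) - 39506/(2972 - 21853) = -17007/2903*(-1/37060) - 39506/(-18881) = 17007/107585180 - 39506*(-1/18881) = 17007/107585180 + 39506/18881 = 4250581230247/2031315783580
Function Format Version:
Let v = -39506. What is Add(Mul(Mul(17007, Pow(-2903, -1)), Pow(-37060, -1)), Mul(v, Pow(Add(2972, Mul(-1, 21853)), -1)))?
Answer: Rational(4250581230247, 2031315783580) ≈ 2.0925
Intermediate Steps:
Add(Mul(Mul(17007, Pow(-2903, -1)), Pow(-37060, -1)), Mul(v, Pow(Add(2972, Mul(-1, 21853)), -1))) = Add(Mul(Mul(17007, Pow(-2903, -1)), Pow(-37060, -1)), Mul(-39506, Pow(Add(2972, Mul(-1, 21853)), -1))) = Add(Mul(Mul(17007, Rational(-1, 2903)), Rational(-1, 37060)), Mul(-39506, Pow(Add(2972, -21853), -1))) = Add(Mul(Rational(-17007, 2903), Rational(-1, 37060)), Mul(-39506, Pow(-18881, -1))) = Add(Rational(17007, 107585180), Mul(-39506, Rational(-1, 18881))) = Add(Rational(17007, 107585180), Rational(39506, 18881)) = Rational(4250581230247, 2031315783580)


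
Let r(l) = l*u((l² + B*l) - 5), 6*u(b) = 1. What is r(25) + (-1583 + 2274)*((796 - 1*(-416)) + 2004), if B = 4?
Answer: 13333561/6 ≈ 2.2223e+6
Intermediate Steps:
u(b) = ⅙ (u(b) = (⅙)*1 = ⅙)
r(l) = l/6 (r(l) = l*(⅙) = l/6)
r(25) + (-1583 + 2274)*((796 - 1*(-416)) + 2004) = (⅙)*25 + (-1583 + 2274)*((796 - 1*(-416)) + 2004) = 25/6 + 691*((796 + 416) + 2004) = 25/6 + 691*(1212 + 2004) = 25/6 + 691*3216 = 25/6 + 2222256 = 13333561/6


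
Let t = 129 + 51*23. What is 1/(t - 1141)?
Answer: 1/161 ≈ 0.0062112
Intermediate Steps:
t = 1302 (t = 129 + 1173 = 1302)
1/(t - 1141) = 1/(1302 - 1141) = 1/161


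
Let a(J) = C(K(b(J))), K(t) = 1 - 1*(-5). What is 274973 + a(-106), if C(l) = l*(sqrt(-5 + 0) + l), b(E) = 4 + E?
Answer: 275009 + 6*I*sqrt(5) ≈ 2.7501e+5 + 13.416*I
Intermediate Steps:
K(t) = 6 (K(t) = 1 + 5 = 6)
C(l) = l*(l + I*sqrt(5)) (C(l) = l*(sqrt(-5) + l) = l*(I*sqrt(5) + l) = l*(l + I*sqrt(5)))
a(J) = 36 + 6*I*sqrt(5) (a(J) = 6*(6 + I*sqrt(5)) = 36 + 6*I*sqrt(5))
274973 + a(-106) = 274973 + (36 + 6*I*sqrt(5)) = 275009 + 6*I*sqrt(5)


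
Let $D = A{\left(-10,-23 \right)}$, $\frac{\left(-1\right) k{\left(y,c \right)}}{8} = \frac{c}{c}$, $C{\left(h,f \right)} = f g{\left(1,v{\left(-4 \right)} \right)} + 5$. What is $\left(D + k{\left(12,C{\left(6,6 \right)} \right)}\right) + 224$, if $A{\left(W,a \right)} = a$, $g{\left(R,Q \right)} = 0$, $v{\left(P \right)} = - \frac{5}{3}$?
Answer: $193$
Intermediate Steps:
$v{\left(P \right)} = - \frac{5}{3}$ ($v{\left(P \right)} = \left(-5\right) \frac{1}{3} = - \frac{5}{3}$)
$C{\left(h,f \right)} = 5$ ($C{\left(h,f \right)} = f 0 + 5 = 0 + 5 = 5$)
$k{\left(y,c \right)} = -8$ ($k{\left(y,c \right)} = - 8 \frac{c}{c} = \left(-8\right) 1 = -8$)
$D = -23$
$\left(D + k{\left(12,C{\left(6,6 \right)} \right)}\right) + 224 = \left(-23 - 8\right) + 224 = -31 + 224 = 193$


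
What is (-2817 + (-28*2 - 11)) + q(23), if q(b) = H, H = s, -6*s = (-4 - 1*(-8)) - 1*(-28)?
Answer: -8668/3 ≈ -2889.3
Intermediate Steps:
s = -16/3 (s = -((-4 - 1*(-8)) - 1*(-28))/6 = -((-4 + 8) + 28)/6 = -(4 + 28)/6 = -⅙*32 = -16/3 ≈ -5.3333)
H = -16/3 ≈ -5.3333
q(b) = -16/3
(-2817 + (-28*2 - 11)) + q(23) = (-2817 + (-28*2 - 11)) - 16/3 = (-2817 + (-56 - 11)) - 16/3 = (-2817 - 67) - 16/3 = -2884 - 16/3 = -8668/3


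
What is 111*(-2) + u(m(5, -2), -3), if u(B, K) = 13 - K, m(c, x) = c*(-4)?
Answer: -206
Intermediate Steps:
m(c, x) = -4*c
111*(-2) + u(m(5, -2), -3) = 111*(-2) + (13 - 1*(-3)) = -222 + (13 + 3) = -222 + 16 = -206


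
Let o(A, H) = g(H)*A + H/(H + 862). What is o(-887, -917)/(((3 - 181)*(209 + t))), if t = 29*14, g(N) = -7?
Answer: -171206/3010425 ≈ -0.056871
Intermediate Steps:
o(A, H) = -7*A + H/(862 + H) (o(A, H) = -7*A + H/(H + 862) = -7*A + H/(862 + H))
t = 406
o(-887, -917)/(((3 - 181)*(209 + t))) = ((-917 - 6034*(-887) - 7*(-887)*(-917))/(862 - 917))/(((3 - 181)*(209 + 406))) = ((-917 + 5352158 - 5693653)/(-55))/((-178*615)) = -1/55*(-342412)/(-109470) = (342412/55)*(-1/109470) = -171206/3010425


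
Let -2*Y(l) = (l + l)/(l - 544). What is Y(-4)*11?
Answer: -11/137 ≈ -0.080292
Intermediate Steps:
Y(l) = -l/(-544 + l) (Y(l) = -(l + l)/(2*(l - 544)) = -2*l/(2*(-544 + l)) = -l/(-544 + l))
Y(-4)*11 = -1*(-4)/(-544 - 4)*11 = -1*(-4)/(-548)*11 = -1*(-4)*(-1/548)*11 = -1/137*11 = -11/137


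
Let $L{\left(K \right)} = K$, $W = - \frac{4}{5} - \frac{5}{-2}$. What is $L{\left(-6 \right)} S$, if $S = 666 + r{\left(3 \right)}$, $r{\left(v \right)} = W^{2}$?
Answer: $- \frac{200667}{50} \approx -4013.3$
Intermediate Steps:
$W = \frac{17}{10}$ ($W = \left(-4\right) \frac{1}{5} - - \frac{5}{2} = - \frac{4}{5} + \frac{5}{2} = \frac{17}{10} \approx 1.7$)
$r{\left(v \right)} = \frac{289}{100}$ ($r{\left(v \right)} = \left(\frac{17}{10}\right)^{2} = \frac{289}{100}$)
$S = \frac{66889}{100}$ ($S = 666 + \frac{289}{100} = \frac{66889}{100} \approx 668.89$)
$L{\left(-6 \right)} S = \left(-6\right) \frac{66889}{100} = - \frac{200667}{50}$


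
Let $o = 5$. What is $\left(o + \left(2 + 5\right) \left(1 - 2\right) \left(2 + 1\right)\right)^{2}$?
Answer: $256$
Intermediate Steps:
$\left(o + \left(2 + 5\right) \left(1 - 2\right) \left(2 + 1\right)\right)^{2} = \left(5 + \left(2 + 5\right) \left(1 - 2\right) \left(2 + 1\right)\right)^{2} = \left(5 + 7 \left(-1\right) 3\right)^{2} = \left(5 - 21\right)^{2} = \left(-16\right)^{2} = 256$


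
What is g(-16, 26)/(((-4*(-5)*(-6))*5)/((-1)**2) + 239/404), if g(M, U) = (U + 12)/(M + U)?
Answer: -7676/1210805 ≈ -0.0063396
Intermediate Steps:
g(M, U) = (12 + U)/(M + U)
g(-16, 26)/(((-4*(-5)*(-6))*5)/((-1)**2) + 239/404) = ((12 + 26)/(-16 + 26))/(((-4*(-5)*(-6))*5)/((-1)**2) + 239/404) = (38/10)/(((20*(-6))*5)/1 + 239*(1/404)) = ((1/10)*38)/(-120*5*1 + 239/404) = 19/(5*(-600*1 + 239/404)) = 19/(5*(-600 + 239/404)) = 19/(5*(-242161/404)) = (19/5)*(-404/242161) = -7676/1210805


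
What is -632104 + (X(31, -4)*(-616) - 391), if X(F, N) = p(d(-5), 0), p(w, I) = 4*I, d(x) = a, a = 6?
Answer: -632495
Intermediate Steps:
d(x) = 6
X(F, N) = 0 (X(F, N) = 4*0 = 0)
-632104 + (X(31, -4)*(-616) - 391) = -632104 + (0*(-616) - 391) = -632104 + (0 - 391) = -632104 - 391 = -632495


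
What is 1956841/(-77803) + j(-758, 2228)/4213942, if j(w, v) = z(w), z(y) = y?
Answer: -4123036725948/163928664713 ≈ -25.151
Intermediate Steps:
j(w, v) = w
1956841/(-77803) + j(-758, 2228)/4213942 = 1956841/(-77803) - 758/4213942 = 1956841*(-1/77803) - 758*1/4213942 = -1956841/77803 - 379/2106971 = -4123036725948/163928664713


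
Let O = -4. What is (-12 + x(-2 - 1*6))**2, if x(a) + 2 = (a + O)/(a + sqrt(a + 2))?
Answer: 4*(350*sqrt(6) + 1103*I)/(8*sqrt(6) + 29*I) ≈ 159.3 - 10.606*I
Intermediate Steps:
x(a) = -2 + (-4 + a)/(a + sqrt(2 + a)) (x(a) = -2 + (a - 4)/(a + sqrt(a + 2)) = -2 + (-4 + a)/(a + sqrt(2 + a)))
(-12 + x(-2 - 1*6))**2 = (-12 + (-4 - (-2 - 1*6) - 2*sqrt(2 + (-2 - 1*6)))/((-2 - 1*6) + sqrt(2 + (-2 - 1*6))))**2 = (-12 + (-4 - (-2 - 6) - 2*sqrt(2 + (-2 - 6)))/((-2 - 6) + sqrt(2 + (-2 - 6))))**2 = (-12 + (-4 - 1*(-8) - 2*sqrt(2 - 8))/(-8 + sqrt(2 - 8)))**2 = (-12 + (-4 + 8 - 2*I*sqrt(6))/(-8 + sqrt(-6)))**2 = (-12 + (-4 + 8 - 2*I*sqrt(6))/(-8 + I*sqrt(6)))**2 = (-12 + (4 - 2*I*sqrt(6))/(-8 + I*sqrt(6)))**2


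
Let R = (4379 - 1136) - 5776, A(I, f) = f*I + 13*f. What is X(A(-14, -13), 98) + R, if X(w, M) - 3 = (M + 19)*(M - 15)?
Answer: 7181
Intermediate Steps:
A(I, f) = 13*f + I*f (A(I, f) = I*f + 13*f = 13*f + I*f)
X(w, M) = 3 + (-15 + M)*(19 + M) (X(w, M) = 3 + (M + 19)*(M - 15) = 3 + (19 + M)*(-15 + M) = 3 + (-15 + M)*(19 + M))
R = -2533 (R = 3243 - 5776 = -2533)
X(A(-14, -13), 98) + R = (-282 + 98**2 + 4*98) - 2533 = (-282 + 9604 + 392) - 2533 = 9714 - 2533 = 7181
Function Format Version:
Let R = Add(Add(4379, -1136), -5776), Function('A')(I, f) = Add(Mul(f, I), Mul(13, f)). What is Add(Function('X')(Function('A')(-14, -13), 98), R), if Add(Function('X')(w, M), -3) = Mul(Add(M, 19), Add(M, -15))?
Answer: 7181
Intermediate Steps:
Function('A')(I, f) = Add(Mul(13, f), Mul(I, f)) (Function('A')(I, f) = Add(Mul(I, f), Mul(13, f)) = Add(Mul(13, f), Mul(I, f)))
Function('X')(w, M) = Add(3, Mul(Add(-15, M), Add(19, M))) (Function('X')(w, M) = Add(3, Mul(Add(M, 19), Add(M, -15))) = Add(3, Mul(Add(19, M), Add(-15, M))) = Add(3, Mul(Add(-15, M), Add(19, M))))
R = -2533 (R = Add(3243, -5776) = -2533)
Add(Function('X')(Function('A')(-14, -13), 98), R) = Add(Add(-282, Pow(98, 2), Mul(4, 98)), -2533) = Add(Add(-282, 9604, 392), -2533) = Add(9714, -2533) = 7181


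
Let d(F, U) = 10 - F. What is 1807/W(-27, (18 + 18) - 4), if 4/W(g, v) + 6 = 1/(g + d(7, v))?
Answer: -262015/96 ≈ -2729.3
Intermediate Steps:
W(g, v) = 4/(-6 + 1/(3 + g)) (W(g, v) = 4/(-6 + 1/(g + (10 - 1*7))) = 4/(-6 + 1/(g + (10 - 7))) = 4/(-6 + 1/(g + 3)) = 4/(-6 + 1/(3 + g)))
1807/W(-27, (18 + 18) - 4) = 1807/((4*(-3 - 1*(-27))/(17 + 6*(-27)))) = 1807/((4*(-3 + 27)/(17 - 162))) = 1807/((4*24/(-145))) = 1807/((4*(-1/145)*24)) = 1807/(-96/145) = 1807*(-145/96) = -262015/96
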